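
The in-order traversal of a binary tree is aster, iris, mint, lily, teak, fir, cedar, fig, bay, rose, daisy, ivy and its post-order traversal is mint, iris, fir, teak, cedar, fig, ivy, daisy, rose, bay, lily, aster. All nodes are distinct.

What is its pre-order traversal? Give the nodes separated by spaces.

aster lily iris mint bay fig cedar teak fir rose daisy ivy

The last element of post-order is the root; it splits in-order into left and right subtrees.
Root aster: left subtree has 0 nodes { }, right has 11 {iris, mint, lily, teak, fir, cedar, fig, bay, rose, daisy, ivy}.
  Root lily: left subtree has 2 nodes {iris, mint}, right has 8 {teak, fir, cedar, fig, bay, rose, daisy, ivy}.
    Root iris: left subtree has 0 nodes { }, right has 1 {mint}.
    Root bay: left subtree has 4 nodes {teak, fir, cedar, fig}, right has 3 {rose, daisy, ivy}.
      Root fig: left subtree has 3 nodes {teak, fir, cedar}, right has 0 { }.
        Root cedar: left subtree has 2 nodes {teak, fir}, right has 0 { }.
          Root teak: left subtree has 0 nodes { }, right has 1 {fir}.
      Root rose: left subtree has 0 nodes { }, right has 2 {daisy, ivy}.
        Root daisy: left subtree has 0 nodes { }, right has 1 {ivy}.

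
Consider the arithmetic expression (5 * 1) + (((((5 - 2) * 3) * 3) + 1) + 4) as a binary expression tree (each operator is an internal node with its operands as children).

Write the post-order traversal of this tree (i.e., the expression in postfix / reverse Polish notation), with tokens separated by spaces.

5 1 * 5 2 - 3 * 3 * 1 + 4 + +

Post-order on an expression tree gives postfix notation: for each operator, emit left operand, right operand, then the operator.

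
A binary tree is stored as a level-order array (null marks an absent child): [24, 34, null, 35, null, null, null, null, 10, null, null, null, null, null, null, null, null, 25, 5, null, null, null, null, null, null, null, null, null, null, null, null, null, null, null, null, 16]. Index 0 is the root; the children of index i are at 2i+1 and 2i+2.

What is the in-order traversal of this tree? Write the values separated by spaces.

In-order visits the left subtree, then the node, then the right subtree.
At 24: go left to 34.
  At 34: go left to 35.
    At 35: no left child.
    Visit 35.
    At 35: go right to 10.
      At 10: go left to 25.
        At 25: go left to 16.
          16 is a leaf — visit 16.
        Visit 25.
        At 25: no right child.
      Visit 10.
      At 10: go right to 5.
        5 is a leaf — visit 5.
  Visit 34.
  At 34: no right child.
Visit 24.
At 24: no right child.

35 16 25 10 5 34 24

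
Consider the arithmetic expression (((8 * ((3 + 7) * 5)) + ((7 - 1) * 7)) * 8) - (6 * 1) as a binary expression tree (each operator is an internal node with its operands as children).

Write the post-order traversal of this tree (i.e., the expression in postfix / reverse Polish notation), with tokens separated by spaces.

8 3 7 + 5 * * 7 1 - 7 * + 8 * 6 1 * -

Post-order on an expression tree gives postfix notation: for each operator, emit left operand, right operand, then the operator.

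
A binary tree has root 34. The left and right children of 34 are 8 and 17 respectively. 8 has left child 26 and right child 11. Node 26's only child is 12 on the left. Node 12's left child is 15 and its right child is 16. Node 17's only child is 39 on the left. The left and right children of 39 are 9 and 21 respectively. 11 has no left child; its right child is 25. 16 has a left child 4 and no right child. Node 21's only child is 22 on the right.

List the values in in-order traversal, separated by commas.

15, 12, 4, 16, 26, 8, 11, 25, 34, 9, 39, 21, 22, 17

In-order visits the left subtree, then the node, then the right subtree.
At 34: go left to 8.
  At 8: go left to 26.
    At 26: go left to 12.
      At 12: go left to 15.
        15 is a leaf — visit 15.
      Visit 12.
      At 12: go right to 16.
        At 16: go left to 4.
          4 is a leaf — visit 4.
        Visit 16.
        At 16: no right child.
    Visit 26.
    At 26: no right child.
  Visit 8.
  At 8: go right to 11.
    At 11: no left child.
    Visit 11.
    At 11: go right to 25.
      25 is a leaf — visit 25.
Visit 34.
At 34: go right to 17.
  At 17: go left to 39.
    At 39: go left to 9.
      9 is a leaf — visit 9.
    Visit 39.
    At 39: go right to 21.
      At 21: no left child.
      Visit 21.
      At 21: go right to 22.
        22 is a leaf — visit 22.
  Visit 17.
  At 17: no right child.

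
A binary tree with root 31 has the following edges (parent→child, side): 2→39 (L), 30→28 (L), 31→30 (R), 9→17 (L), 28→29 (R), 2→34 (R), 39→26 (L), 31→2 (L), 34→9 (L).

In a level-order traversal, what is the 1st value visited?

Level-order visits nodes level by level from the root, left to right within each level.
Level 0: 31
Level 1: 2, 30
Level 2: 39, 34, 28
Level 3: 26, 9, 29
Level 4: 17
Full level-order sequence: 31, 2, 30, 39, 34, 28, 26, 9, 29, 17.

31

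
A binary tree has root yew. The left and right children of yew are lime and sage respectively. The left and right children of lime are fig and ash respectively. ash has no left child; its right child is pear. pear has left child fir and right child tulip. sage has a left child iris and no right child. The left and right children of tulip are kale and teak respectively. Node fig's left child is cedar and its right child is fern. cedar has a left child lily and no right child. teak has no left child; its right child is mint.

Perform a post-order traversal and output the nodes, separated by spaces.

lily cedar fern fig fir kale mint teak tulip pear ash lime iris sage yew

Post-order visits the left subtree, then the right subtree, then the node.
At yew: go left to lime.
  At lime: go left to fig.
    At fig: go left to cedar.
      At cedar: go left to lily.
        lily is a leaf — visit lily.
      At cedar: no right child.
      Visit cedar.
    At fig: go right to fern.
      fern is a leaf — visit fern.
    Visit fig.
  At lime: go right to ash.
    At ash: no left child.
    At ash: go right to pear.
      At pear: go left to fir.
        fir is a leaf — visit fir.
      At pear: go right to tulip.
        At tulip: go left to kale.
          kale is a leaf — visit kale.
        At tulip: go right to teak.
          At teak: no left child.
          At teak: go right to mint.
            mint is a leaf — visit mint.
          Visit teak.
        Visit tulip.
      Visit pear.
    Visit ash.
  Visit lime.
At yew: go right to sage.
  At sage: go left to iris.
    iris is a leaf — visit iris.
  At sage: no right child.
  Visit sage.
Visit yew.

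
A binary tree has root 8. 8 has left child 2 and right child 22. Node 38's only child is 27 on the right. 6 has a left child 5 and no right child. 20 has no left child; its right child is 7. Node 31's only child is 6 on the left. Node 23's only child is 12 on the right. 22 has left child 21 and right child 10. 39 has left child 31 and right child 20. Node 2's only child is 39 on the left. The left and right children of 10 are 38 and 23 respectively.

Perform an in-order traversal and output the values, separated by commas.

In-order visits the left subtree, then the node, then the right subtree.
At 8: go left to 2.
  At 2: go left to 39.
    At 39: go left to 31.
      At 31: go left to 6.
        At 6: go left to 5.
          5 is a leaf — visit 5.
        Visit 6.
        At 6: no right child.
      Visit 31.
      At 31: no right child.
    Visit 39.
    At 39: go right to 20.
      At 20: no left child.
      Visit 20.
      At 20: go right to 7.
        7 is a leaf — visit 7.
  Visit 2.
  At 2: no right child.
Visit 8.
At 8: go right to 22.
  At 22: go left to 21.
    21 is a leaf — visit 21.
  Visit 22.
  At 22: go right to 10.
    At 10: go left to 38.
      At 38: no left child.
      Visit 38.
      At 38: go right to 27.
        27 is a leaf — visit 27.
    Visit 10.
    At 10: go right to 23.
      At 23: no left child.
      Visit 23.
      At 23: go right to 12.
        12 is a leaf — visit 12.

5, 6, 31, 39, 20, 7, 2, 8, 21, 22, 38, 27, 10, 23, 12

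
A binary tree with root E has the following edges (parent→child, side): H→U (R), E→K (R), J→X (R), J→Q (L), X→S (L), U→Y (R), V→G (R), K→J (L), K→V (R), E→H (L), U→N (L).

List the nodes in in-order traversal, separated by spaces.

H N U Y E Q J S X K V G

In-order visits the left subtree, then the node, then the right subtree.
At E: go left to H.
  At H: no left child.
  Visit H.
  At H: go right to U.
    At U: go left to N.
      N is a leaf — visit N.
    Visit U.
    At U: go right to Y.
      Y is a leaf — visit Y.
Visit E.
At E: go right to K.
  At K: go left to J.
    At J: go left to Q.
      Q is a leaf — visit Q.
    Visit J.
    At J: go right to X.
      At X: go left to S.
        S is a leaf — visit S.
      Visit X.
      At X: no right child.
  Visit K.
  At K: go right to V.
    At V: no left child.
    Visit V.
    At V: go right to G.
      G is a leaf — visit G.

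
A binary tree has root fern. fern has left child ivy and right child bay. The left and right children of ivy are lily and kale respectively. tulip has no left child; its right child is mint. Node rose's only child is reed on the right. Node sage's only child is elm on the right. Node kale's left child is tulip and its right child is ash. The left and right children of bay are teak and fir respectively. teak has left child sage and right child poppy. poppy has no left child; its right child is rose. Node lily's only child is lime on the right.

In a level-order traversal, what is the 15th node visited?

rose

Level-order visits nodes level by level from the root, left to right within each level.
Level 0: fern
Level 1: ivy, bay
Level 2: lily, kale, teak, fir
Level 3: lime, tulip, ash, sage, poppy
Level 4: mint, elm, rose
Level 5: reed
Full level-order sequence: fern, ivy, bay, lily, kale, teak, fir, lime, tulip, ash, sage, poppy, mint, elm, rose, reed.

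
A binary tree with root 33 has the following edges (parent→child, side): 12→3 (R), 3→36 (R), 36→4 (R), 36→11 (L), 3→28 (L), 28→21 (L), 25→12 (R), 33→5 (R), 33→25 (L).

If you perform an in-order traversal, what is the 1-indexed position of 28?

In-order visits the left subtree, then the node, then the right subtree.
At 33: go left to 25.
  At 25: no left child.
  Visit 25.
  At 25: go right to 12.
    At 12: no left child.
    Visit 12.
    At 12: go right to 3.
      At 3: go left to 28.
        At 28: go left to 21.
          21 is a leaf — visit 21.
        Visit 28.
        At 28: no right child.
      Visit 3.
      At 3: go right to 36.
        At 36: go left to 11.
          11 is a leaf — visit 11.
        Visit 36.
        At 36: go right to 4.
          4 is a leaf — visit 4.
Visit 33.
At 33: go right to 5.
  5 is a leaf — visit 5.
Full in-order sequence: 25, 12, 21, 28, 3, 11, 36, 4, 33, 5.

4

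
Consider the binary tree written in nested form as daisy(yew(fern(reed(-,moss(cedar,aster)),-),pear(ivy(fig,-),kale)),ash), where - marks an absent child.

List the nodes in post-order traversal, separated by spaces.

cedar aster moss reed fern fig ivy kale pear yew ash daisy

Post-order visits the left subtree, then the right subtree, then the node.
At daisy: go left to yew.
  At yew: go left to fern.
    At fern: go left to reed.
      At reed: no left child.
      At reed: go right to moss.
        At moss: go left to cedar.
          cedar is a leaf — visit cedar.
        At moss: go right to aster.
          aster is a leaf — visit aster.
        Visit moss.
      Visit reed.
    At fern: no right child.
    Visit fern.
  At yew: go right to pear.
    At pear: go left to ivy.
      At ivy: go left to fig.
        fig is a leaf — visit fig.
      At ivy: no right child.
      Visit ivy.
    At pear: go right to kale.
      kale is a leaf — visit kale.
    Visit pear.
  Visit yew.
At daisy: go right to ash.
  ash is a leaf — visit ash.
Visit daisy.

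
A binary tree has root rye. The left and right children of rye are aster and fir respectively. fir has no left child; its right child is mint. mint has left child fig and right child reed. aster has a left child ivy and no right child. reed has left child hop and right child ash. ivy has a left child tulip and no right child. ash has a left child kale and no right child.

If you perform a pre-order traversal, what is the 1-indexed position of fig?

Pre-order visits the node, then its left subtree, then its right subtree.
Visit rye.
At rye: go left to aster.
  Visit aster.
  At aster: go left to ivy.
    Visit ivy.
    At ivy: go left to tulip.
      tulip is a leaf — visit tulip.
    At ivy: no right child.
  At aster: no right child.
At rye: go right to fir.
  Visit fir.
  At fir: no left child.
  At fir: go right to mint.
    Visit mint.
    At mint: go left to fig.
      fig is a leaf — visit fig.
    At mint: go right to reed.
      Visit reed.
      At reed: go left to hop.
        hop is a leaf — visit hop.
      At reed: go right to ash.
        Visit ash.
        At ash: go left to kale.
          kale is a leaf — visit kale.
        At ash: no right child.
Full pre-order sequence: rye, aster, ivy, tulip, fir, mint, fig, reed, hop, ash, kale.

7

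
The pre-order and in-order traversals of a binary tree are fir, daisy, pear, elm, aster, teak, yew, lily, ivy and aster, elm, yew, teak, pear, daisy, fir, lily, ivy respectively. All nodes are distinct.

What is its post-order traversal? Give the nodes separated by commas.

aster, yew, teak, elm, pear, daisy, ivy, lily, fir

The first element of pre-order is the root; it splits in-order into left and right subtrees.
Root fir: left subtree has 6 nodes {aster, elm, yew, teak, pear, daisy}, right has 2 {lily, ivy}.
  Root daisy: left subtree has 5 nodes {aster, elm, yew, teak, pear}, right has 0 { }.
    Root pear: left subtree has 4 nodes {aster, elm, yew, teak}, right has 0 { }.
      Root elm: left subtree has 1 node {aster}, right has 2 {yew, teak}.
        Root teak: left subtree has 1 node {yew}, right has 0 { }.
  Root lily: left subtree has 0 nodes { }, right has 1 {ivy}.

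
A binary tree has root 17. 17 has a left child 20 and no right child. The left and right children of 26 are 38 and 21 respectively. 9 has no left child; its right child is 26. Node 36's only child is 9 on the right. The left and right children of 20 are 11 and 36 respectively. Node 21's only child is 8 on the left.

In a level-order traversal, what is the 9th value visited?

Level-order visits nodes level by level from the root, left to right within each level.
Level 0: 17
Level 1: 20
Level 2: 11, 36
Level 3: 9
Level 4: 26
Level 5: 38, 21
Level 6: 8
Full level-order sequence: 17, 20, 11, 36, 9, 26, 38, 21, 8.

8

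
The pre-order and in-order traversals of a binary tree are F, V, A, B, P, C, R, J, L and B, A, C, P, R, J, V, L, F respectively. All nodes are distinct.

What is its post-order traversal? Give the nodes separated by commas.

The first element of pre-order is the root; it splits in-order into left and right subtrees.
Root F: left subtree has 8 nodes {B, A, C, P, R, J, V, L}, right has 0 { }.
  Root V: left subtree has 6 nodes {B, A, C, P, R, J}, right has 1 {L}.
    Root A: left subtree has 1 node {B}, right has 4 {C, P, R, J}.
      Root P: left subtree has 1 node {C}, right has 2 {R, J}.
        Root R: left subtree has 0 nodes { }, right has 1 {J}.

B, C, J, R, P, A, L, V, F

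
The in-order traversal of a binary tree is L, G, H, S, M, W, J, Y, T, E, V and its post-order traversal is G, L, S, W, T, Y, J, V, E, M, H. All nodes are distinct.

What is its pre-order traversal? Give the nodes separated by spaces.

H L G M S E J W Y T V

The last element of post-order is the root; it splits in-order into left and right subtrees.
Root H: left subtree has 2 nodes {L, G}, right has 8 {S, M, W, J, Y, T, E, V}.
  Root L: left subtree has 0 nodes { }, right has 1 {G}.
  Root M: left subtree has 1 node {S}, right has 6 {W, J, Y, T, E, V}.
    Root E: left subtree has 4 nodes {W, J, Y, T}, right has 1 {V}.
      Root J: left subtree has 1 node {W}, right has 2 {Y, T}.
        Root Y: left subtree has 0 nodes { }, right has 1 {T}.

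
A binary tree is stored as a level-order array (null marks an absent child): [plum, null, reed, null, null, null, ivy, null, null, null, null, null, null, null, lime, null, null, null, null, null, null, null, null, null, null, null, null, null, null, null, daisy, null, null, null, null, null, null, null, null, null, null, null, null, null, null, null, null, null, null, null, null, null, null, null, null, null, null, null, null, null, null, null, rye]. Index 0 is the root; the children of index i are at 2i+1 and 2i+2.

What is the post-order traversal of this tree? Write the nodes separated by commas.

rye, daisy, lime, ivy, reed, plum

Post-order visits the left subtree, then the right subtree, then the node.
At plum: no left child.
At plum: go right to reed.
  At reed: no left child.
  At reed: go right to ivy.
    At ivy: no left child.
    At ivy: go right to lime.
      At lime: no left child.
      At lime: go right to daisy.
        At daisy: no left child.
        At daisy: go right to rye.
          rye is a leaf — visit rye.
        Visit daisy.
      Visit lime.
    Visit ivy.
  Visit reed.
Visit plum.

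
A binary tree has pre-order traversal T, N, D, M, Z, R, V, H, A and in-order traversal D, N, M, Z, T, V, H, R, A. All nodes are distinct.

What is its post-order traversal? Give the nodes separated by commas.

The first element of pre-order is the root; it splits in-order into left and right subtrees.
Root T: left subtree has 4 nodes {D, N, M, Z}, right has 4 {V, H, R, A}.
  Root N: left subtree has 1 node {D}, right has 2 {M, Z}.
    Root M: left subtree has 0 nodes { }, right has 1 {Z}.
  Root R: left subtree has 2 nodes {V, H}, right has 1 {A}.
    Root V: left subtree has 0 nodes { }, right has 1 {H}.

D, Z, M, N, H, V, A, R, T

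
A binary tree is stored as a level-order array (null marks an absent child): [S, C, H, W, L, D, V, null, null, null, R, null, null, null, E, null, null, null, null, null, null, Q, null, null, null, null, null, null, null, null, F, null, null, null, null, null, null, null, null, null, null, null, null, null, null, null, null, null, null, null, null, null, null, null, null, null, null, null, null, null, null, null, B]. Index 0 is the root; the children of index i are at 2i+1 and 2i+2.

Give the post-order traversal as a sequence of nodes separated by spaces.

W Q R L C D B F E V H S

Post-order visits the left subtree, then the right subtree, then the node.
At S: go left to C.
  At C: go left to W.
    W is a leaf — visit W.
  At C: go right to L.
    At L: no left child.
    At L: go right to R.
      At R: go left to Q.
        Q is a leaf — visit Q.
      At R: no right child.
      Visit R.
    Visit L.
  Visit C.
At S: go right to H.
  At H: go left to D.
    D is a leaf — visit D.
  At H: go right to V.
    At V: no left child.
    At V: go right to E.
      At E: no left child.
      At E: go right to F.
        At F: no left child.
        At F: go right to B.
          B is a leaf — visit B.
        Visit F.
      Visit E.
    Visit V.
  Visit H.
Visit S.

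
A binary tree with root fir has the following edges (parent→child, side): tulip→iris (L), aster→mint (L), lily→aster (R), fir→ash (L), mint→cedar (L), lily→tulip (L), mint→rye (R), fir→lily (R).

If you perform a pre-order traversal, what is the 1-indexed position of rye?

9

Pre-order visits the node, then its left subtree, then its right subtree.
Visit fir.
At fir: go left to ash.
  ash is a leaf — visit ash.
At fir: go right to lily.
  Visit lily.
  At lily: go left to tulip.
    Visit tulip.
    At tulip: go left to iris.
      iris is a leaf — visit iris.
    At tulip: no right child.
  At lily: go right to aster.
    Visit aster.
    At aster: go left to mint.
      Visit mint.
      At mint: go left to cedar.
        cedar is a leaf — visit cedar.
      At mint: go right to rye.
        rye is a leaf — visit rye.
    At aster: no right child.
Full pre-order sequence: fir, ash, lily, tulip, iris, aster, mint, cedar, rye.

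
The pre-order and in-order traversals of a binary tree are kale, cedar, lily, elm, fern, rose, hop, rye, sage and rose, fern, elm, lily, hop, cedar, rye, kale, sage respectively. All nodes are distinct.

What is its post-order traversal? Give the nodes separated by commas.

The first element of pre-order is the root; it splits in-order into left and right subtrees.
Root kale: left subtree has 7 nodes {rose, fern, elm, lily, hop, cedar, rye}, right has 1 {sage}.
  Root cedar: left subtree has 5 nodes {rose, fern, elm, lily, hop}, right has 1 {rye}.
    Root lily: left subtree has 3 nodes {rose, fern, elm}, right has 1 {hop}.
      Root elm: left subtree has 2 nodes {rose, fern}, right has 0 { }.
        Root fern: left subtree has 1 node {rose}, right has 0 { }.

rose, fern, elm, hop, lily, rye, cedar, sage, kale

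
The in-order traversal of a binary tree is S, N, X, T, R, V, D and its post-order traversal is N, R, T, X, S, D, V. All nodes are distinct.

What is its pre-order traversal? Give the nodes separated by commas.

The last element of post-order is the root; it splits in-order into left and right subtrees.
Root V: left subtree has 5 nodes {S, N, X, T, R}, right has 1 {D}.
  Root S: left subtree has 0 nodes { }, right has 4 {N, X, T, R}.
    Root X: left subtree has 1 node {N}, right has 2 {T, R}.
      Root T: left subtree has 0 nodes { }, right has 1 {R}.

V, S, X, N, T, R, D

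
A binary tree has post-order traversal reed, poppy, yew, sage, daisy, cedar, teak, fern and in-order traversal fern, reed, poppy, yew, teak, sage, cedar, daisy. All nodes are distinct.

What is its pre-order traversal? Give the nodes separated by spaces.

fern teak yew poppy reed cedar sage daisy

The last element of post-order is the root; it splits in-order into left and right subtrees.
Root fern: left subtree has 0 nodes { }, right has 7 {reed, poppy, yew, teak, sage, cedar, daisy}.
  Root teak: left subtree has 3 nodes {reed, poppy, yew}, right has 3 {sage, cedar, daisy}.
    Root yew: left subtree has 2 nodes {reed, poppy}, right has 0 { }.
      Root poppy: left subtree has 1 node {reed}, right has 0 { }.
    Root cedar: left subtree has 1 node {sage}, right has 1 {daisy}.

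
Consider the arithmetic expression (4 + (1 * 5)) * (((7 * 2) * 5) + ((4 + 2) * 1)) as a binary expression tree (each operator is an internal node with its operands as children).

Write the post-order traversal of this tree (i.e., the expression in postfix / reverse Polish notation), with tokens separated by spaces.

4 1 5 * + 7 2 * 5 * 4 2 + 1 * + *

Post-order on an expression tree gives postfix notation: for each operator, emit left operand, right operand, then the operator.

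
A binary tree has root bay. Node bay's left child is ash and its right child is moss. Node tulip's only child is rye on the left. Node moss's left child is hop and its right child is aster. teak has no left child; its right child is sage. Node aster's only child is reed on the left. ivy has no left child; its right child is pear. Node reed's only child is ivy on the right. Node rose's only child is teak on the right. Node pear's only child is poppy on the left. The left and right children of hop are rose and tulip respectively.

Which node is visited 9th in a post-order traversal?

pear

Post-order visits the left subtree, then the right subtree, then the node.
At bay: go left to ash.
  ash is a leaf — visit ash.
At bay: go right to moss.
  At moss: go left to hop.
    At hop: go left to rose.
      At rose: no left child.
      At rose: go right to teak.
        At teak: no left child.
        At teak: go right to sage.
          sage is a leaf — visit sage.
        Visit teak.
      Visit rose.
    At hop: go right to tulip.
      At tulip: go left to rye.
        rye is a leaf — visit rye.
      At tulip: no right child.
      Visit tulip.
    Visit hop.
  At moss: go right to aster.
    At aster: go left to reed.
      At reed: no left child.
      At reed: go right to ivy.
        At ivy: no left child.
        At ivy: go right to pear.
          At pear: go left to poppy.
            poppy is a leaf — visit poppy.
          At pear: no right child.
          Visit pear.
        Visit ivy.
      Visit reed.
    At aster: no right child.
    Visit aster.
  Visit moss.
Visit bay.
Full post-order sequence: ash, sage, teak, rose, rye, tulip, hop, poppy, pear, ivy, reed, aster, moss, bay.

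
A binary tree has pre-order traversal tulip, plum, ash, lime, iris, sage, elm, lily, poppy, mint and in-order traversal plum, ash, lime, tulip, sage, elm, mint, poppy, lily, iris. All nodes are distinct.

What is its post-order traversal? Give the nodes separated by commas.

lime, ash, plum, mint, poppy, lily, elm, sage, iris, tulip

The first element of pre-order is the root; it splits in-order into left and right subtrees.
Root tulip: left subtree has 3 nodes {plum, ash, lime}, right has 6 {sage, elm, mint, poppy, lily, iris}.
  Root plum: left subtree has 0 nodes { }, right has 2 {ash, lime}.
    Root ash: left subtree has 0 nodes { }, right has 1 {lime}.
  Root iris: left subtree has 5 nodes {sage, elm, mint, poppy, lily}, right has 0 { }.
    Root sage: left subtree has 0 nodes { }, right has 4 {elm, mint, poppy, lily}.
      Root elm: left subtree has 0 nodes { }, right has 3 {mint, poppy, lily}.
        Root lily: left subtree has 2 nodes {mint, poppy}, right has 0 { }.
          Root poppy: left subtree has 1 node {mint}, right has 0 { }.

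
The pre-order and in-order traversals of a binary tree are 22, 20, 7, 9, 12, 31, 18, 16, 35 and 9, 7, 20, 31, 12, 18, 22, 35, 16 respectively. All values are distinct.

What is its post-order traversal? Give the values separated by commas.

9, 7, 31, 18, 12, 20, 35, 16, 22

The first element of pre-order is the root; it splits in-order into left and right subtrees.
Root 22: left subtree has 6 nodes {9, 7, 20, 31, 12, 18}, right has 2 {35, 16}.
  Root 20: left subtree has 2 nodes {9, 7}, right has 3 {31, 12, 18}.
    Root 7: left subtree has 1 node {9}, right has 0 { }.
    Root 12: left subtree has 1 node {31}, right has 1 {18}.
  Root 16: left subtree has 1 node {35}, right has 0 { }.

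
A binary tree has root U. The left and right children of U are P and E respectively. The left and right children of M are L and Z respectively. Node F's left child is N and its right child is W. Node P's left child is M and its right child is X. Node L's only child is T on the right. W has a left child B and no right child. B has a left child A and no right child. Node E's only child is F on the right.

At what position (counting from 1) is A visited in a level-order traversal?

Level-order visits nodes level by level from the root, left to right within each level.
Level 0: U
Level 1: P, E
Level 2: M, X, F
Level 3: L, Z, N, W
Level 4: T, B
Level 5: A
Full level-order sequence: U, P, E, M, X, F, L, Z, N, W, T, B, A.

13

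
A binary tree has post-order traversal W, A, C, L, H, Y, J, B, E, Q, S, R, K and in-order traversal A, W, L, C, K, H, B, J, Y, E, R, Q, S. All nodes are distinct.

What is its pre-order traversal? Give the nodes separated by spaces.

K L A W C R E B H J Y S Q

The last element of post-order is the root; it splits in-order into left and right subtrees.
Root K: left subtree has 4 nodes {A, W, L, C}, right has 8 {H, B, J, Y, E, R, Q, S}.
  Root L: left subtree has 2 nodes {A, W}, right has 1 {C}.
    Root A: left subtree has 0 nodes { }, right has 1 {W}.
  Root R: left subtree has 5 nodes {H, B, J, Y, E}, right has 2 {Q, S}.
    Root E: left subtree has 4 nodes {H, B, J, Y}, right has 0 { }.
      Root B: left subtree has 1 node {H}, right has 2 {J, Y}.
        Root J: left subtree has 0 nodes { }, right has 1 {Y}.
    Root S: left subtree has 1 node {Q}, right has 0 { }.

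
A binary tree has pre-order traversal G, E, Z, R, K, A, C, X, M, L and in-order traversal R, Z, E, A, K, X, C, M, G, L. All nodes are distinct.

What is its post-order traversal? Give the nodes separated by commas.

The first element of pre-order is the root; it splits in-order into left and right subtrees.
Root G: left subtree has 8 nodes {R, Z, E, A, K, X, C, M}, right has 1 {L}.
  Root E: left subtree has 2 nodes {R, Z}, right has 5 {A, K, X, C, M}.
    Root Z: left subtree has 1 node {R}, right has 0 { }.
    Root K: left subtree has 1 node {A}, right has 3 {X, C, M}.
      Root C: left subtree has 1 node {X}, right has 1 {M}.

R, Z, A, X, M, C, K, E, L, G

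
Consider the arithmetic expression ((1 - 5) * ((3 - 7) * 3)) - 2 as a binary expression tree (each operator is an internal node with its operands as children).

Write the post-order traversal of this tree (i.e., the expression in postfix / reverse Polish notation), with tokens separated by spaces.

Post-order on an expression tree gives postfix notation: for each operator, emit left operand, right operand, then the operator.

1 5 - 3 7 - 3 * * 2 -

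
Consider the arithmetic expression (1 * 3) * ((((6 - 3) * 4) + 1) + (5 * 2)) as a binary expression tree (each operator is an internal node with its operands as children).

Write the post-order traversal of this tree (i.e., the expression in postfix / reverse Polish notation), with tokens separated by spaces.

Post-order on an expression tree gives postfix notation: for each operator, emit left operand, right operand, then the operator.

1 3 * 6 3 - 4 * 1 + 5 2 * + *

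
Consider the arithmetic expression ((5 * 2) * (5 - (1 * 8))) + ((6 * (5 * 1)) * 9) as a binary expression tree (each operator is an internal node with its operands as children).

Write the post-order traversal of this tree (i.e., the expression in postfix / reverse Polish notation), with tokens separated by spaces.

Post-order on an expression tree gives postfix notation: for each operator, emit left operand, right operand, then the operator.

5 2 * 5 1 8 * - * 6 5 1 * * 9 * +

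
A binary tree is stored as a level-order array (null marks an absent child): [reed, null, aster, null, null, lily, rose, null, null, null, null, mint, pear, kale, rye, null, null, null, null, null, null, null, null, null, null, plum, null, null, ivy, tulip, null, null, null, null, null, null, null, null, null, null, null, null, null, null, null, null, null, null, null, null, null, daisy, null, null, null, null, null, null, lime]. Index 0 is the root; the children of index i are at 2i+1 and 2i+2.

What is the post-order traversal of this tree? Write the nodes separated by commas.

mint, daisy, plum, pear, lily, lime, ivy, kale, tulip, rye, rose, aster, reed

Post-order visits the left subtree, then the right subtree, then the node.
At reed: no left child.
At reed: go right to aster.
  At aster: go left to lily.
    At lily: go left to mint.
      mint is a leaf — visit mint.
    At lily: go right to pear.
      At pear: go left to plum.
        At plum: go left to daisy.
          daisy is a leaf — visit daisy.
        At plum: no right child.
        Visit plum.
      At pear: no right child.
      Visit pear.
    Visit lily.
  At aster: go right to rose.
    At rose: go left to kale.
      At kale: no left child.
      At kale: go right to ivy.
        At ivy: no left child.
        At ivy: go right to lime.
          lime is a leaf — visit lime.
        Visit ivy.
      Visit kale.
    At rose: go right to rye.
      At rye: go left to tulip.
        tulip is a leaf — visit tulip.
      At rye: no right child.
      Visit rye.
    Visit rose.
  Visit aster.
Visit reed.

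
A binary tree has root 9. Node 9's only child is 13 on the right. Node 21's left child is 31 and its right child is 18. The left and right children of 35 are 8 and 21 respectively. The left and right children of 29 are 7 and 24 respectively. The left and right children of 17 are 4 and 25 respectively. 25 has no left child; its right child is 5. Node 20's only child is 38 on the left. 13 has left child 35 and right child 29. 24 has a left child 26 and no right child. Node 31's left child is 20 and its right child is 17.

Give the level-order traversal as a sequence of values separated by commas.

9, 13, 35, 29, 8, 21, 7, 24, 31, 18, 26, 20, 17, 38, 4, 25, 5

Level-order visits nodes level by level from the root, left to right within each level.
Level 0: 9
Level 1: 13
Level 2: 35, 29
Level 3: 8, 21, 7, 24
Level 4: 31, 18, 26
Level 5: 20, 17
Level 6: 38, 4, 25
Level 7: 5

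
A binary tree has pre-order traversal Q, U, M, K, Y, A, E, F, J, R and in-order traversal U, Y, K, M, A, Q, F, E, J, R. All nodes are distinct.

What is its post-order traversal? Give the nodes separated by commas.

The first element of pre-order is the root; it splits in-order into left and right subtrees.
Root Q: left subtree has 5 nodes {U, Y, K, M, A}, right has 4 {F, E, J, R}.
  Root U: left subtree has 0 nodes { }, right has 4 {Y, K, M, A}.
    Root M: left subtree has 2 nodes {Y, K}, right has 1 {A}.
      Root K: left subtree has 1 node {Y}, right has 0 { }.
  Root E: left subtree has 1 node {F}, right has 2 {J, R}.
    Root J: left subtree has 0 nodes { }, right has 1 {R}.

Y, K, A, M, U, F, R, J, E, Q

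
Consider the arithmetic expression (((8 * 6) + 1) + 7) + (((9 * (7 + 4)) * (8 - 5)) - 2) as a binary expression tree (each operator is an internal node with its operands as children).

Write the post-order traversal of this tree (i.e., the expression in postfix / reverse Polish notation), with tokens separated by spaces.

Post-order on an expression tree gives postfix notation: for each operator, emit left operand, right operand, then the operator.

8 6 * 1 + 7 + 9 7 4 + * 8 5 - * 2 - +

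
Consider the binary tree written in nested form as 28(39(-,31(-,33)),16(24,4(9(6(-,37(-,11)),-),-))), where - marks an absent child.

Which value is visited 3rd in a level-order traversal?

16

Level-order visits nodes level by level from the root, left to right within each level.
Level 0: 28
Level 1: 39, 16
Level 2: 31, 24, 4
Level 3: 33, 9
Level 4: 6
Level 5: 37
Level 6: 11
Full level-order sequence: 28, 39, 16, 31, 24, 4, 33, 9, 6, 37, 11.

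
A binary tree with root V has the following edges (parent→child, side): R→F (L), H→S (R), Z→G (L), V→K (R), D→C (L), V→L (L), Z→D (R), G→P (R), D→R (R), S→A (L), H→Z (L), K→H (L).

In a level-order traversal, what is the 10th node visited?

Level-order visits nodes level by level from the root, left to right within each level.
Level 0: V
Level 1: L, K
Level 2: H
Level 3: Z, S
Level 4: G, D, A
Level 5: P, C, R
Level 6: F
Full level-order sequence: V, L, K, H, Z, S, G, D, A, P, C, R, F.

P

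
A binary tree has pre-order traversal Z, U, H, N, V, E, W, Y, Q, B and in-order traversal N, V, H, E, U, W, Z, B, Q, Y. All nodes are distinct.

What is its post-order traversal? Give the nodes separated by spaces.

The first element of pre-order is the root; it splits in-order into left and right subtrees.
Root Z: left subtree has 6 nodes {N, V, H, E, U, W}, right has 3 {B, Q, Y}.
  Root U: left subtree has 4 nodes {N, V, H, E}, right has 1 {W}.
    Root H: left subtree has 2 nodes {N, V}, right has 1 {E}.
      Root N: left subtree has 0 nodes { }, right has 1 {V}.
  Root Y: left subtree has 2 nodes {B, Q}, right has 0 { }.
    Root Q: left subtree has 1 node {B}, right has 0 { }.

V N E H W U B Q Y Z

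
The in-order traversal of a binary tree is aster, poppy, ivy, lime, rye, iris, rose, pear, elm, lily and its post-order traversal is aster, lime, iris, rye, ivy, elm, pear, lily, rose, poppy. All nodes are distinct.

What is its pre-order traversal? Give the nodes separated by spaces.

poppy aster rose ivy rye lime iris lily pear elm

The last element of post-order is the root; it splits in-order into left and right subtrees.
Root poppy: left subtree has 1 node {aster}, right has 8 {ivy, lime, rye, iris, rose, pear, elm, lily}.
  Root rose: left subtree has 4 nodes {ivy, lime, rye, iris}, right has 3 {pear, elm, lily}.
    Root ivy: left subtree has 0 nodes { }, right has 3 {lime, rye, iris}.
      Root rye: left subtree has 1 node {lime}, right has 1 {iris}.
    Root lily: left subtree has 2 nodes {pear, elm}, right has 0 { }.
      Root pear: left subtree has 0 nodes { }, right has 1 {elm}.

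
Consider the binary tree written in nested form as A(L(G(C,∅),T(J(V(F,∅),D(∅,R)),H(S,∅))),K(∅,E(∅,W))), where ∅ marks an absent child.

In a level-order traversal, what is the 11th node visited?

V

Level-order visits nodes level by level from the root, left to right within each level.
Level 0: A
Level 1: L, K
Level 2: G, T, E
Level 3: C, J, H, W
Level 4: V, D, S
Level 5: F, R
Full level-order sequence: A, L, K, G, T, E, C, J, H, W, V, D, S, F, R.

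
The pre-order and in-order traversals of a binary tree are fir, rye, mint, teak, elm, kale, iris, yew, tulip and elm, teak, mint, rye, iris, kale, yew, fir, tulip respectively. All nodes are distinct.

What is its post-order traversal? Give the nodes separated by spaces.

elm teak mint iris yew kale rye tulip fir

The first element of pre-order is the root; it splits in-order into left and right subtrees.
Root fir: left subtree has 7 nodes {elm, teak, mint, rye, iris, kale, yew}, right has 1 {tulip}.
  Root rye: left subtree has 3 nodes {elm, teak, mint}, right has 3 {iris, kale, yew}.
    Root mint: left subtree has 2 nodes {elm, teak}, right has 0 { }.
      Root teak: left subtree has 1 node {elm}, right has 0 { }.
    Root kale: left subtree has 1 node {iris}, right has 1 {yew}.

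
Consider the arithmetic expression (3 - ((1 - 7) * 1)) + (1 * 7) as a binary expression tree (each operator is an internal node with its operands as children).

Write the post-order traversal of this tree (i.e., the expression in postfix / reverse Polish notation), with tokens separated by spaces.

Post-order on an expression tree gives postfix notation: for each operator, emit left operand, right operand, then the operator.

3 1 7 - 1 * - 1 7 * +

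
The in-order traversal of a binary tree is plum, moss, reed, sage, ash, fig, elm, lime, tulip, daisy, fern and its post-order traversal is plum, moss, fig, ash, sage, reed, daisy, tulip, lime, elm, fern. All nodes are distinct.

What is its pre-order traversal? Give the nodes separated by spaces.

fern elm reed moss plum sage ash fig lime tulip daisy

The last element of post-order is the root; it splits in-order into left and right subtrees.
Root fern: left subtree has 10 nodes {plum, moss, reed, sage, ash, fig, elm, lime, tulip, daisy}, right has 0 { }.
  Root elm: left subtree has 6 nodes {plum, moss, reed, sage, ash, fig}, right has 3 {lime, tulip, daisy}.
    Root reed: left subtree has 2 nodes {plum, moss}, right has 3 {sage, ash, fig}.
      Root moss: left subtree has 1 node {plum}, right has 0 { }.
      Root sage: left subtree has 0 nodes { }, right has 2 {ash, fig}.
        Root ash: left subtree has 0 nodes { }, right has 1 {fig}.
    Root lime: left subtree has 0 nodes { }, right has 2 {tulip, daisy}.
      Root tulip: left subtree has 0 nodes { }, right has 1 {daisy}.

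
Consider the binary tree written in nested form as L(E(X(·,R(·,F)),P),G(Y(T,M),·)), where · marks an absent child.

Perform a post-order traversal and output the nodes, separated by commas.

F, R, X, P, E, T, M, Y, G, L

Post-order visits the left subtree, then the right subtree, then the node.
At L: go left to E.
  At E: go left to X.
    At X: no left child.
    At X: go right to R.
      At R: no left child.
      At R: go right to F.
        F is a leaf — visit F.
      Visit R.
    Visit X.
  At E: go right to P.
    P is a leaf — visit P.
  Visit E.
At L: go right to G.
  At G: go left to Y.
    At Y: go left to T.
      T is a leaf — visit T.
    At Y: go right to M.
      M is a leaf — visit M.
    Visit Y.
  At G: no right child.
  Visit G.
Visit L.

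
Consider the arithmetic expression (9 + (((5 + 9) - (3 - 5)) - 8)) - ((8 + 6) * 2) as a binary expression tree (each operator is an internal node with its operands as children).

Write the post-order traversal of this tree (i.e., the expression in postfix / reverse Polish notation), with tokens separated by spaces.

Post-order on an expression tree gives postfix notation: for each operator, emit left operand, right operand, then the operator.

9 5 9 + 3 5 - - 8 - + 8 6 + 2 * -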